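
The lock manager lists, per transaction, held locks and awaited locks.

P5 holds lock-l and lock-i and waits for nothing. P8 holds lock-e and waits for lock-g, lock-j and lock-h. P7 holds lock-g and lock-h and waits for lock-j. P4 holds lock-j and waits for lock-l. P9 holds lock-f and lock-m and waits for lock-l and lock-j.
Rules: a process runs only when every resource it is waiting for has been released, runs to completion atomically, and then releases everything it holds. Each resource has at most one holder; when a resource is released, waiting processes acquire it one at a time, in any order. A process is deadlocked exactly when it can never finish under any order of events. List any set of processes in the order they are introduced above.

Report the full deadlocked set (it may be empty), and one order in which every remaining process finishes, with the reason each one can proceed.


No process is deadlocked.
Key observation: the waits form no ring: some process can always run, and its releases unblock the others one by one.
A valid finishing order for the others: P5, P4, P7, P8, P9.
Verifying each step:
  P5: no waits; runs immediately, freeing lock-l and lock-i
  P4 waits on lock-l — all released -> runs and releases lock-j
  P7 waits on lock-j — all released -> runs and releases lock-g and lock-h
  P8 waits on lock-g, lock-j and lock-h — all released -> runs and releases lock-e
  P9 waits on lock-l and lock-j — all released -> runs and releases lock-f and lock-m


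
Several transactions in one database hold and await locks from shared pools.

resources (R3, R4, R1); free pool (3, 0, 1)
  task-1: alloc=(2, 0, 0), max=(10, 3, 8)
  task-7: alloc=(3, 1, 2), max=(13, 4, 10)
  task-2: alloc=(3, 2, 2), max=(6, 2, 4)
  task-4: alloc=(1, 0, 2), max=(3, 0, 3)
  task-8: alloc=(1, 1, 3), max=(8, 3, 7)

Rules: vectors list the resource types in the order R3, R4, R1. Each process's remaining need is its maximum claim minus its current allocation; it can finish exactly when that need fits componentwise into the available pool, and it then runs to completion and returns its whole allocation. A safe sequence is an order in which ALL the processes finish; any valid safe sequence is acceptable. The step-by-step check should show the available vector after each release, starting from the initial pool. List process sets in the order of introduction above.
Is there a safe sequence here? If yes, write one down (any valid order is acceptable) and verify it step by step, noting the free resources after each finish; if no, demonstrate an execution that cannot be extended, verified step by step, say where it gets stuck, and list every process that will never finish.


The state is SAFE; one workable sequence: task-4, task-2, task-8, task-1, task-7.
Key observation: the first exact fit in this order is task-4 — it needs (2, 0, 1) with (3, 0, 1) free, meeting a requested resource to the last unit.
Check, step by step:
  pool = (3, 0, 1)
  task-4: need (2, 0, 1) fits (3, 0, 1); releases (1, 0, 2), pool now (4, 0, 3)
  task-2: need (3, 0, 2) fits (4, 0, 3); releases (3, 2, 2), pool now (7, 2, 5)
  task-8: need (7, 2, 4) fits (7, 2, 5); releases (1, 1, 3), pool now (8, 3, 8)
  task-1: need (8, 3, 8) fits (8, 3, 8); releases (2, 0, 0), pool now (10, 3, 8)
  task-7: need (10, 3, 8) fits (10, 3, 8); releases (3, 1, 2), pool now (13, 4, 10)


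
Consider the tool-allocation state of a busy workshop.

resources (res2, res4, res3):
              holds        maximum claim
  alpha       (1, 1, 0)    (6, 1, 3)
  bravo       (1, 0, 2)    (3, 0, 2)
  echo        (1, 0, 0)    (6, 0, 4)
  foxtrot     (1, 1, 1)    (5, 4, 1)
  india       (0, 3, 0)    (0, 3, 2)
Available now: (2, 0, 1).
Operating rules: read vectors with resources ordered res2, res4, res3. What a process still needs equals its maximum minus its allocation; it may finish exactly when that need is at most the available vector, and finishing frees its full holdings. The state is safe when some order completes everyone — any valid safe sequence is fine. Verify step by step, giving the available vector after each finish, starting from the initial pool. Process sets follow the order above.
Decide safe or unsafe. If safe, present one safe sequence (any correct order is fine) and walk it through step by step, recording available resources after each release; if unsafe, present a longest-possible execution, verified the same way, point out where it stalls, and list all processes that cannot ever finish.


The state is UNSAFE.
Key observation: the wall is res2: completing bravo, india brings the pool only to (3, 3, 3), and all the rest need more.
The run bravo, india cannot be extended any further. Walking it through:
  pool = (2, 0, 1)
  bravo needs (2, 0, 0) <= (2, 0, 1) -> finishes; pool += (1, 0, 2) = (3, 0, 3)
  india needs (0, 0, 2) <= (3, 0, 3) -> finishes; pool += (0, 3, 0) = (3, 3, 3)
  blocked: alpha wants (5, 0, 3), pool (3, 3, 3) — not enough res2
  blocked: echo wants (5, 0, 4), pool (3, 3, 3) — not enough res2 and res3
  blocked: foxtrot wants (4, 3, 0), pool (3, 3, 3) — not enough res2
Permanently blocked: alpha, echo and foxtrot.


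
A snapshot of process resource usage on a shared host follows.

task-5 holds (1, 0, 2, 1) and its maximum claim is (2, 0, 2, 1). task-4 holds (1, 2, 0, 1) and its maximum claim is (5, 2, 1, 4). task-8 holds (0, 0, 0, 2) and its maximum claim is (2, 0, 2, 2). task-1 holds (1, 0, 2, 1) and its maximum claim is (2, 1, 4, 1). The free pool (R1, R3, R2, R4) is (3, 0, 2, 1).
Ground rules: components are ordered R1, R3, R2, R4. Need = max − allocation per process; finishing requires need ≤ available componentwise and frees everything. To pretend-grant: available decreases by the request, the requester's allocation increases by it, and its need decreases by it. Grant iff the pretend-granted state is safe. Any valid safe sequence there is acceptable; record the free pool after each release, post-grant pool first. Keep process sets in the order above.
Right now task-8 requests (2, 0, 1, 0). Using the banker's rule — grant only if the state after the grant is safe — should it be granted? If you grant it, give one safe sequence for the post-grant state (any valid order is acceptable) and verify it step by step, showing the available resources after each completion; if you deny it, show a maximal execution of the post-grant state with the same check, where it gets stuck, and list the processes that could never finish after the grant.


GRANT: granting preserves safety; a valid post-grant sequence is task-5, task-8, task-4, task-1.
Key observation: post-grant, (1, 0, 1, 1) remains, and an order beginning with task-5 completes everyone.
Step-by-step check of the post-grant state:
  pool = (1, 0, 1, 1)
  task-5 needs (1, 0, 0, 0) <= (1, 0, 1, 1) -> finishes; pool += (1, 0, 2, 1) = (2, 0, 3, 2)
  task-8 needs (0, 0, 1, 0) <= (2, 0, 3, 2) -> finishes; pool += (2, 0, 1, 2) = (4, 0, 4, 4)
  task-4 needs (4, 0, 1, 3) <= (4, 0, 4, 4) -> finishes; pool += (1, 2, 0, 1) = (5, 2, 4, 5)
  task-1 needs (1, 1, 2, 0) <= (5, 2, 4, 5) -> finishes; pool += (1, 0, 2, 1) = (6, 2, 6, 6)


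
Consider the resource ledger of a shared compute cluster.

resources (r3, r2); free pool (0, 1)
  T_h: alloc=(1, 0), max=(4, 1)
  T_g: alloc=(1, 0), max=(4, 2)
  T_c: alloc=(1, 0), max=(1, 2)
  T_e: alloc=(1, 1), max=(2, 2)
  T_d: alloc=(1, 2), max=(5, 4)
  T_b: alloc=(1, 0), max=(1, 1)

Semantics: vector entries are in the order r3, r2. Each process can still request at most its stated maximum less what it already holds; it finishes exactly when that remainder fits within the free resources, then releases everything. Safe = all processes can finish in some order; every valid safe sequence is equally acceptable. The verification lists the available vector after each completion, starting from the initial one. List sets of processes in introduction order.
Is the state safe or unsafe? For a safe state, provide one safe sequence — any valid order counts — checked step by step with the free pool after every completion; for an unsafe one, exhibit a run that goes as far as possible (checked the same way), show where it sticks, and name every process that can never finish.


The state is SAFE; one workable sequence: T_b, T_e, T_c, T_h, T_d, T_g.
Key observation: T_b is the earliest step where a requested resource binds exactly: need (0, 1), pool (0, 1) at its turn.
Step-by-step check:
  pool = (0, 1)
  T_b needs (0, 1) <= (0, 1) -> finishes; pool += (1, 0) = (1, 1)
  T_e needs (1, 1) <= (1, 1) -> finishes; pool += (1, 1) = (2, 2)
  T_c needs (0, 2) <= (2, 2) -> finishes; pool += (1, 0) = (3, 2)
  T_h needs (3, 1) <= (3, 2) -> finishes; pool += (1, 0) = (4, 2)
  T_d needs (4, 2) <= (4, 2) -> finishes; pool += (1, 2) = (5, 4)
  T_g needs (3, 2) <= (5, 4) -> finishes; pool += (1, 0) = (6, 4)


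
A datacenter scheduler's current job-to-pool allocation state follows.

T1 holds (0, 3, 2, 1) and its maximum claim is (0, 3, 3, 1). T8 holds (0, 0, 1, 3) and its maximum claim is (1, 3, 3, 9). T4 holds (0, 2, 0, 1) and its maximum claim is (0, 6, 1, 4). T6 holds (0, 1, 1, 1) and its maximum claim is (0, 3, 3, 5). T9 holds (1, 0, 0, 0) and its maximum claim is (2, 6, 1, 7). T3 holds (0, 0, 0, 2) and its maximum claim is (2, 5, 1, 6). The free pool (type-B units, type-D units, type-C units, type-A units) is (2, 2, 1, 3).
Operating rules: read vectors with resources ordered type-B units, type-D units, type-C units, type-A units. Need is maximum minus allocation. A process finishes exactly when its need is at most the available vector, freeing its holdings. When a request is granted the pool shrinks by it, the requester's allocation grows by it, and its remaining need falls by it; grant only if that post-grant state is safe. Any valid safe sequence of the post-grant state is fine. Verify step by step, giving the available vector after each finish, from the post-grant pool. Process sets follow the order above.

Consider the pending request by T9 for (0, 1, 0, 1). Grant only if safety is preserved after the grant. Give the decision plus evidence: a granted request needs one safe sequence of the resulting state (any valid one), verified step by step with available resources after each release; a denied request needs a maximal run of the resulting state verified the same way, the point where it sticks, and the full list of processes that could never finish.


GRANT. The post-grant state is safe; one safe sequence: T1, T4, T3, T6, T9, T8.
Key observation: with (2, 1, 1, 2) left after the transfer, T1 can run at once — the state stays safe.
Check on the post-grant state, step by step:
  pool = (2, 1, 1, 2)
  T1 needs (0, 0, 1, 0) <= (2, 1, 1, 2) -> finishes; pool += (0, 3, 2, 1) = (2, 4, 3, 3)
  T4 needs (0, 4, 1, 3) <= (2, 4, 3, 3) -> finishes; pool += (0, 2, 0, 1) = (2, 6, 3, 4)
  T3 needs (2, 5, 1, 4) <= (2, 6, 3, 4) -> finishes; pool += (0, 0, 0, 2) = (2, 6, 3, 6)
  T6 needs (0, 2, 2, 4) <= (2, 6, 3, 6) -> finishes; pool += (0, 1, 1, 1) = (2, 7, 4, 7)
  T9 needs (1, 5, 1, 6) <= (2, 7, 4, 7) -> finishes; pool += (1, 1, 0, 1) = (3, 8, 4, 8)
  T8 needs (1, 3, 2, 6) <= (3, 8, 4, 8) -> finishes; pool += (0, 0, 1, 3) = (3, 8, 5, 11)


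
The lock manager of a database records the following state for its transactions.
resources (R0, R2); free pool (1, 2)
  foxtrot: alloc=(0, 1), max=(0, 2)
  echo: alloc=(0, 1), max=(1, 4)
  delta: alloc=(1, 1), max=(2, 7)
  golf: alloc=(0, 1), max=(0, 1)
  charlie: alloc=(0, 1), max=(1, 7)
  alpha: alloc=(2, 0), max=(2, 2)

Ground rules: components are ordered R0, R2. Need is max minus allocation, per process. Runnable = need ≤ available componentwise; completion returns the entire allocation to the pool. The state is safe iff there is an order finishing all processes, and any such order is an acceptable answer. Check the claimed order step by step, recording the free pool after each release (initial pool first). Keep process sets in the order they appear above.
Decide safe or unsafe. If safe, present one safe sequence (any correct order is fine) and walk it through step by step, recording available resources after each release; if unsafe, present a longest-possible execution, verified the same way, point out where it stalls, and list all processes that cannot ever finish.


The state is UNSAFE.
Key observation: after alpha, foxtrot, echo, golf complete, (3, 5) is the best the pool ever gets, yet each leftover process wants more R2.
A maximal execution: alpha, foxtrot, echo, golf — then nothing else fits. Check, step by step:
  pool = (1, 2)
  alpha needs (0, 2) <= (1, 2) -> finishes; pool += (2, 0) = (3, 2)
  foxtrot needs (0, 1) <= (3, 2) -> finishes; pool += (0, 1) = (3, 3)
  echo needs (1, 3) <= (3, 3) -> finishes; pool += (0, 1) = (3, 4)
  golf needs (0, 0) <= (3, 4) -> finishes; pool += (0, 1) = (3, 5)
  delta still needs (1, 6) but only (3, 5) is free — short on R2
  charlie still needs (1, 6) but only (3, 5) is free — short on R2
Processes that can never finish: delta and charlie.


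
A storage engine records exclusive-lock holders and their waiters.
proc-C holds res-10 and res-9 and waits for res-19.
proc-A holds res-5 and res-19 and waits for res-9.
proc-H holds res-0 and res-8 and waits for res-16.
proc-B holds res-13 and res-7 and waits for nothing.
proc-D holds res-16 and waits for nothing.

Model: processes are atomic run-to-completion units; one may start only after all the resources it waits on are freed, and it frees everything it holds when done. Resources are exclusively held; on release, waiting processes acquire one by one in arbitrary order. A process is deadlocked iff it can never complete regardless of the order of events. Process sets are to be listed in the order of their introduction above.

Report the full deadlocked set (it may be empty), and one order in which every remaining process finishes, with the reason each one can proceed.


Deadlocked set: proc-C and proc-A.
Key observation: proc-C -> proc-A -> proc-C is a circular wait — nothing in it can go first; no other process is dragged down with it.
One completion order for the rest: proc-D, proc-H, proc-B.
Check, step by step:
  proc-D: no waits; runs immediately, freeing res-16
  run proc-H (all its waits — res-16 — are resolved); releases res-0 and res-8
  proc-B: no waits; runs immediately, freeing res-13 and res-7


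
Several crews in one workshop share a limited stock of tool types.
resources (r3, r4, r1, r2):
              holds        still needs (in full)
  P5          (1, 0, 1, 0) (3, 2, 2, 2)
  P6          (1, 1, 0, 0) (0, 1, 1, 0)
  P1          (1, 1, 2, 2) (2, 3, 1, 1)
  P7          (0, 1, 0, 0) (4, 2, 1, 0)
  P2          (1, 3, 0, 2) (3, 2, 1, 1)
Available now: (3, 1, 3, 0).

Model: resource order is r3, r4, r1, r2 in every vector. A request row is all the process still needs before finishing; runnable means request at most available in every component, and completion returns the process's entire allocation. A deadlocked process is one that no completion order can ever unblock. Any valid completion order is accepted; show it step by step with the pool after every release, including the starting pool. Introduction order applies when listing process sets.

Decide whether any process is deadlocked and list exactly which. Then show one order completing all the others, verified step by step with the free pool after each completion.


Deadlocked: P5, P1 and P2.
Key observation: P6, P7 can finish, but then (4, 3, 3, 0) is all there is, and the blocked group's r2 demands exceed it.
A valid finishing order for the others: P6, P7. Verifying each step:
  pool = (3, 1, 3, 0)
  P6: need (0, 1, 1, 0) fits (3, 1, 3, 0); releases (1, 1, 0, 0), pool now (4, 2, 3, 0)
  P7: need (4, 2, 1, 0) fits (4, 2, 3, 0); releases (0, 1, 0, 0), pool now (4, 3, 3, 0)
None of the blocked processes ever fits:
  P5 cannot run: need (3, 2, 2, 2) vs free (4, 3, 3, 0) (insufficient r2)
  P1 cannot run: need (2, 3, 1, 1) vs free (4, 3, 3, 0) (insufficient r2)
  P2 cannot run: need (3, 2, 1, 1) vs free (4, 3, 3, 0) (insufficient r2)


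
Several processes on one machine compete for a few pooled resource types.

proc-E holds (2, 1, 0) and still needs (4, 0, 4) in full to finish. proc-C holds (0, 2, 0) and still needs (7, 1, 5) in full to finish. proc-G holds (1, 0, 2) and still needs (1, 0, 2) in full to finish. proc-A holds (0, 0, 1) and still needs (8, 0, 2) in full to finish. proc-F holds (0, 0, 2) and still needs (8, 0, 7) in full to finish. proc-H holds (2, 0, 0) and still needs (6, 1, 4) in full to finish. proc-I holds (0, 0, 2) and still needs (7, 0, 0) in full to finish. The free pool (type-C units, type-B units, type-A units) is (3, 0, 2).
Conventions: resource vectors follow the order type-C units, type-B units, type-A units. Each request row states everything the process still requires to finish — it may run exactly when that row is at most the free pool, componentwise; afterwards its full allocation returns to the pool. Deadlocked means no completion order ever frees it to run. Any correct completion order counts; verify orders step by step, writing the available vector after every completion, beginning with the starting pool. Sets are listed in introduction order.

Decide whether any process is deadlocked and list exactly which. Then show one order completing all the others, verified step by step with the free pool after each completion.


Nothing here is deadlocked.
Key observation: proc-G leads a chain of completions in which each release enables another process.
One completion order for the rest: proc-G, proc-E, proc-H, proc-I, proc-A, proc-F, proc-C. Check, step by step:
  pool = (3, 0, 2)
  run proc-G (needs (1, 0, 2), free (3, 0, 2)); after release of (1, 0, 2) the pool is (4, 0, 4)
  run proc-E (needs (4, 0, 4), free (4, 0, 4)); after release of (2, 1, 0) the pool is (6, 1, 4)
  run proc-H (needs (6, 1, 4), free (6, 1, 4)); after release of (2, 0, 0) the pool is (8, 1, 4)
  run proc-I (needs (7, 0, 0), free (8, 1, 4)); after release of (0, 0, 2) the pool is (8, 1, 6)
  run proc-A (needs (8, 0, 2), free (8, 1, 6)); after release of (0, 0, 1) the pool is (8, 1, 7)
  run proc-F (needs (8, 0, 7), free (8, 1, 7)); after release of (0, 0, 2) the pool is (8, 1, 9)
  run proc-C (needs (7, 1, 5), free (8, 1, 9)); after release of (0, 2, 0) the pool is (8, 3, 9)


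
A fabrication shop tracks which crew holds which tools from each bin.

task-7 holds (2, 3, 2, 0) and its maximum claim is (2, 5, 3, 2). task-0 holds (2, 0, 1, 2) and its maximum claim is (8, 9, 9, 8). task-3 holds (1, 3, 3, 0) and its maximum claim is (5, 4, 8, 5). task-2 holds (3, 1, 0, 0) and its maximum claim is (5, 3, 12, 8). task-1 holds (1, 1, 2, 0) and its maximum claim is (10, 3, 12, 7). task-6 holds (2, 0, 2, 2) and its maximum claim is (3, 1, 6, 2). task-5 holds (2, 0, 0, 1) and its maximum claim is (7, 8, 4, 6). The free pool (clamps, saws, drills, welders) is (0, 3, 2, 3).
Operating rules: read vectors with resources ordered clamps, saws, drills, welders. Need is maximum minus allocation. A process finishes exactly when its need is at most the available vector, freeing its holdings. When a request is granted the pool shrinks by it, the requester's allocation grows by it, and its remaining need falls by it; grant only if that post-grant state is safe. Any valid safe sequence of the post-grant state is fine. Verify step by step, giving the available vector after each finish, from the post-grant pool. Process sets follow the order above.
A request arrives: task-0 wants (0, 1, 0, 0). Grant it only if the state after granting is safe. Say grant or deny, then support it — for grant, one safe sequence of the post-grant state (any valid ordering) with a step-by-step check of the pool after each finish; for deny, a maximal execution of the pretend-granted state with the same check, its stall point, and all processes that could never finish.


GRANT. The post-grant state is safe; one safe sequence: task-7, task-6, task-3, task-5, task-0, task-1, task-2.
Key observation: post-grant, (0, 2, 2, 3) remains, and an order beginning with task-7 completes everyone.
Check on the post-grant state, step by step:
  pool = (0, 2, 2, 3)
  run task-7 (needs (0, 2, 1, 2), free (0, 2, 2, 3)); after release of (2, 3, 2, 0) the pool is (2, 5, 4, 3)
  run task-6 (needs (1, 1, 4, 0), free (2, 5, 4, 3)); after release of (2, 0, 2, 2) the pool is (4, 5, 6, 5)
  run task-3 (needs (4, 1, 5, 5), free (4, 5, 6, 5)); after release of (1, 3, 3, 0) the pool is (5, 8, 9, 5)
  run task-5 (needs (5, 8, 4, 5), free (5, 8, 9, 5)); after release of (2, 0, 0, 1) the pool is (7, 8, 9, 6)
  run task-0 (needs (6, 8, 8, 6), free (7, 8, 9, 6)); after release of (2, 1, 1, 2) the pool is (9, 9, 10, 8)
  run task-1 (needs (9, 2, 10, 7), free (9, 9, 10, 8)); after release of (1, 1, 2, 0) the pool is (10, 10, 12, 8)
  run task-2 (needs (2, 2, 12, 8), free (10, 10, 12, 8)); after release of (3, 1, 0, 0) the pool is (13, 11, 12, 8)


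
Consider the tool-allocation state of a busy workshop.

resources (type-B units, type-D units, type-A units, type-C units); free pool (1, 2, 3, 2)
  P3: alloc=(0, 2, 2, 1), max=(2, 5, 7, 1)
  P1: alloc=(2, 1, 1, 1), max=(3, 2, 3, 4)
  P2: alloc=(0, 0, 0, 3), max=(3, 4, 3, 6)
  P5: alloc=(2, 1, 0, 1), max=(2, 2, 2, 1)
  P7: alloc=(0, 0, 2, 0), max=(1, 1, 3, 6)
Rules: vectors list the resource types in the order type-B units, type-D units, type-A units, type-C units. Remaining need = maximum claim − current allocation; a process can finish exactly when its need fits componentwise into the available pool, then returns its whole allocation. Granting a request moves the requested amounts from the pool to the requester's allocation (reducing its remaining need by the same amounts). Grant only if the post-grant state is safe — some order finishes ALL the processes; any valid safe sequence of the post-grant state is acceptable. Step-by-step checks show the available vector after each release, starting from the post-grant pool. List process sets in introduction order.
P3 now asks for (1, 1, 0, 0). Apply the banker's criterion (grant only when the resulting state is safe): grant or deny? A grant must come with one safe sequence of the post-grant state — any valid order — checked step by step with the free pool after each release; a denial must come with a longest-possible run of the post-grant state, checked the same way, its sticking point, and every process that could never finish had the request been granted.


DENY: after the grant no complete ordering would exist.
Key observation: after P5, P1 the pool peaks at (4, 3, 4, 4), and each blocked process is short somewhere: P3 on type-A units; P2 on type-D units; P7 on type-C units.
Pretend the grant happened; the run P5, P1 goes as far as possible. Verifying each step:
  pool = (0, 1, 3, 2)
  run P5 (needs (0, 1, 2, 0), free (0, 1, 3, 2)); after release of (2, 1, 0, 1) the pool is (2, 2, 3, 3)
  run P1 (needs (1, 1, 2, 3), free (2, 2, 3, 3)); after release of (2, 1, 1, 1) the pool is (4, 3, 4, 4)
  blocked: P3 wants (1, 2, 5, 0), pool (4, 3, 4, 4) — not enough type-A units
  blocked: P2 wants (3, 4, 3, 3), pool (4, 3, 4, 4) — not enough type-D units
  blocked: P7 wants (1, 1, 1, 6), pool (4, 3, 4, 4) — not enough type-C units
Had the request been granted, P3, P2 and P7 could never finish.


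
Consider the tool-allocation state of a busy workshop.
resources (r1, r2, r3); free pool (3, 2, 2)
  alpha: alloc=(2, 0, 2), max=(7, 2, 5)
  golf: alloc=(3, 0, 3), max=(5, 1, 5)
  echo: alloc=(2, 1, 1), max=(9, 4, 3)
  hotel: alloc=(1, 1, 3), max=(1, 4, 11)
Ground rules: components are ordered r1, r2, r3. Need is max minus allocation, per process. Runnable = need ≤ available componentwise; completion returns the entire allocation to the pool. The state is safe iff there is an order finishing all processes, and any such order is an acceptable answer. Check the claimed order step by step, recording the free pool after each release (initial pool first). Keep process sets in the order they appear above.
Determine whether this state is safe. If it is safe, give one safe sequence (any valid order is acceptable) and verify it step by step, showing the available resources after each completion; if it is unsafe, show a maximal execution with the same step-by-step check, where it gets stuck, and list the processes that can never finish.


The state is UNSAFE.
Key observation: once golf, alpha finish, the pool peaks at (8, 2, 7) — and every remaining process still needs more r2 than that.
Going as far as possible: golf, alpha; after that, nothing fits. Step-by-step check:
  pool = (3, 2, 2)
  run golf (needs (2, 1, 2), free (3, 2, 2)); after release of (3, 0, 3) the pool is (6, 2, 5)
  run alpha (needs (5, 2, 3), free (6, 2, 5)); after release of (2, 0, 2) the pool is (8, 2, 7)
  blocked: echo wants (7, 3, 2), pool (8, 2, 7) — not enough r2
  blocked: hotel wants (0, 3, 8), pool (8, 2, 7) — not enough r2 and r3
Processes that can never finish: echo and hotel.


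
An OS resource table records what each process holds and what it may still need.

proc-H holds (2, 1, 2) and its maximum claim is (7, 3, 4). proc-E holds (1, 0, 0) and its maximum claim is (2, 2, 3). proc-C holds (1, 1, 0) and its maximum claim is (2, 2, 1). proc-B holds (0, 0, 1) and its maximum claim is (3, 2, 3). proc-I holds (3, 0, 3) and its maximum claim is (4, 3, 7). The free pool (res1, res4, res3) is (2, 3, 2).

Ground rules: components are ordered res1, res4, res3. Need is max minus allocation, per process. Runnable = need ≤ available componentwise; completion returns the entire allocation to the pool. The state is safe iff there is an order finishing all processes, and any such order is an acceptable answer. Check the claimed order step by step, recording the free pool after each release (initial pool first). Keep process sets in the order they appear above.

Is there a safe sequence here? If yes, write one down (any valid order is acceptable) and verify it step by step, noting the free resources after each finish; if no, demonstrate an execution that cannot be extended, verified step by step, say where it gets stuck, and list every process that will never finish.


The state is UNSAFE.
Key observation: after proc-C, proc-B, proc-E the pool peaks at (4, 4, 3), and each blocked process is short somewhere: proc-H on res1; proc-I on res3.
Going as far as possible: proc-C, proc-B, proc-E; after that, nothing fits. Verifying each step:
  pool = (2, 3, 2)
  proc-C needs (1, 1, 1) <= (2, 3, 2) -> finishes; pool += (1, 1, 0) = (3, 4, 2)
  proc-B needs (3, 2, 2) <= (3, 4, 2) -> finishes; pool += (0, 0, 1) = (3, 4, 3)
  proc-E needs (1, 2, 3) <= (3, 4, 3) -> finishes; pool += (1, 0, 0) = (4, 4, 3)
  proc-H still needs (5, 2, 2) but only (4, 4, 3) is free — short on res1
  proc-I still needs (1, 3, 4) but only (4, 4, 3) is free — short on res3
Processes that can never finish: proc-H and proc-I.


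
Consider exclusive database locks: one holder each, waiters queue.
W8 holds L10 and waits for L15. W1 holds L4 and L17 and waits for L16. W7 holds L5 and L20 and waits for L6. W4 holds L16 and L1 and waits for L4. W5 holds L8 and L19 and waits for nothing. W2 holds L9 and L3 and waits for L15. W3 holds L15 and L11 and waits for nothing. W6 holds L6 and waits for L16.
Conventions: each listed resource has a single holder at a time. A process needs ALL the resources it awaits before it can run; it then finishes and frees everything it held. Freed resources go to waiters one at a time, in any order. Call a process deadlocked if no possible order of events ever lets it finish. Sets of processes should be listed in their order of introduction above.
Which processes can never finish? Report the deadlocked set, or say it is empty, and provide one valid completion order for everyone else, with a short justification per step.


Deadlocked set: W1, W7, W4 and W6.
Key observation: the loop W1 -> W4 -> W1 blocks itself forever; W7 and W6 wait into the deadlock from upstream.
The rest can finish in the order W5, W3, W8, W2.
Verifying each step:
  W5 waits on nothing -> runs at once and releases L8 and L19
  W3 waits on nothing -> runs at once and releases L15 and L11
  W8 waits on L15 — all released -> runs and releases L10
  W2 waits on L15 — all released -> runs and releases L9 and L3


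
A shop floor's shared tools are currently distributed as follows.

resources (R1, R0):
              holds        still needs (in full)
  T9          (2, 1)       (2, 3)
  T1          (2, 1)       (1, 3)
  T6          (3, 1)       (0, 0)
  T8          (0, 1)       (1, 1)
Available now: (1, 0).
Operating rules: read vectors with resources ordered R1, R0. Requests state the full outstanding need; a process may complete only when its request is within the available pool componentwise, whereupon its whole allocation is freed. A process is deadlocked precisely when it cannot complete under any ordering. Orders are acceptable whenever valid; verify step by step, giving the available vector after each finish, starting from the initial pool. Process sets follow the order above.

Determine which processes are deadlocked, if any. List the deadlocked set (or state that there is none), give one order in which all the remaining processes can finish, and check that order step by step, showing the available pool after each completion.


The deadlocked set is T9 and T1.
Key observation: even finishing T6, T8 leaves just (4, 2) free — too little R0 for any of the remaining processes.
The rest can finish in the order T6, T8. Step-by-step check:
  pool = (1, 0)
  run T6 (needs (0, 0), free (1, 0)); after release of (3, 1) the pool is (4, 1)
  run T8 (needs (1, 1), free (4, 1)); after release of (0, 1) the pool is (4, 2)
None of the blocked processes ever fits:
  blocked: T9 wants (2, 3), pool (4, 2) — not enough R0
  blocked: T1 wants (1, 3), pool (4, 2) — not enough R0


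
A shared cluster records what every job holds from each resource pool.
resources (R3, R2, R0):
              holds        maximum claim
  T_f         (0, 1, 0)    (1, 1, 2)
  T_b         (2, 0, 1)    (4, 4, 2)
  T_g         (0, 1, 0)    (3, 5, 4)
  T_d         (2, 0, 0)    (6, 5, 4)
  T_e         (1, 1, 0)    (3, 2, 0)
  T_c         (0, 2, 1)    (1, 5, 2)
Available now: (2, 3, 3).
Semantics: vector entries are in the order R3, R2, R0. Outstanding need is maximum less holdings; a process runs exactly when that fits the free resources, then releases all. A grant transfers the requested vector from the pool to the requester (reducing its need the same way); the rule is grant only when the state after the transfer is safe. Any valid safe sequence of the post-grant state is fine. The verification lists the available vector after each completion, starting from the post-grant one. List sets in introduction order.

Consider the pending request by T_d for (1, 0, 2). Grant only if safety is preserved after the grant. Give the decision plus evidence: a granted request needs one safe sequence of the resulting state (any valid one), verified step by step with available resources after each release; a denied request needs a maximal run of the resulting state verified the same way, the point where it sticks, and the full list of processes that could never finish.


DENY — the pretend-granted state is unsafe.
Key observation: even finishing T_c, T_f leaves just (1, 6, 2) free — too little R3 for any of the remaining processes.
After a pretend grant, a maximal execution: T_c, T_f — then nothing else fits. Step-by-step check:
  pool = (1, 3, 1)
  T_c needs (1, 3, 1) <= (1, 3, 1) -> finishes; pool += (0, 2, 1) = (1, 5, 2)
  T_f needs (1, 0, 2) <= (1, 5, 2) -> finishes; pool += (0, 1, 0) = (1, 6, 2)
  blocked: T_b wants (2, 4, 1), pool (1, 6, 2) — not enough R3
  blocked: T_g wants (3, 4, 4), pool (1, 6, 2) — not enough R3 and R0
  blocked: T_d wants (3, 5, 2), pool (1, 6, 2) — not enough R3
  blocked: T_e wants (2, 1, 0), pool (1, 6, 2) — not enough R3
Processes that could never finish after the grant: T_b, T_g, T_d and T_e.


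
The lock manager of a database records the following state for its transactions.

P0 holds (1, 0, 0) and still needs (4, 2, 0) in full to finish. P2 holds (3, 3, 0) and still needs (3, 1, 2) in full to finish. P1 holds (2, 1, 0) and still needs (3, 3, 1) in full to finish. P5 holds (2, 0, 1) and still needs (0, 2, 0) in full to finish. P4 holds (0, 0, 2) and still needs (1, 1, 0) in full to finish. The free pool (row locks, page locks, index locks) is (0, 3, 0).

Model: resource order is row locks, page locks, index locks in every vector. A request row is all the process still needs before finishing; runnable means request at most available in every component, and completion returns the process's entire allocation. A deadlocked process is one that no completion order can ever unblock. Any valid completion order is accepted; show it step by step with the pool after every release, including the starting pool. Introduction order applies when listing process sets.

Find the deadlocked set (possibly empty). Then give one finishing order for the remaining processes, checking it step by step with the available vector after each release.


The deadlocked set is P0, P2 and P1.
Key observation: the pool after P5, P4 is (2, 3, 3); every surviving request exceeds it in row locks, so progress ends there.
The rest can finish in the order P5, P4. Verifying each step:
  pool = (0, 3, 0)
  P5 needs (0, 2, 0) <= (0, 3, 0) -> finishes; pool += (2, 0, 1) = (2, 3, 1)
  P4 needs (1, 1, 0) <= (2, 3, 1) -> finishes; pool += (0, 0, 2) = (2, 3, 3)
None of the blocked processes ever fits:
  P0 cannot run: need (4, 2, 0) vs free (2, 3, 3) (insufficient row locks)
  P2 cannot run: need (3, 1, 2) vs free (2, 3, 3) (insufficient row locks)
  P1 cannot run: need (3, 3, 1) vs free (2, 3, 3) (insufficient row locks)


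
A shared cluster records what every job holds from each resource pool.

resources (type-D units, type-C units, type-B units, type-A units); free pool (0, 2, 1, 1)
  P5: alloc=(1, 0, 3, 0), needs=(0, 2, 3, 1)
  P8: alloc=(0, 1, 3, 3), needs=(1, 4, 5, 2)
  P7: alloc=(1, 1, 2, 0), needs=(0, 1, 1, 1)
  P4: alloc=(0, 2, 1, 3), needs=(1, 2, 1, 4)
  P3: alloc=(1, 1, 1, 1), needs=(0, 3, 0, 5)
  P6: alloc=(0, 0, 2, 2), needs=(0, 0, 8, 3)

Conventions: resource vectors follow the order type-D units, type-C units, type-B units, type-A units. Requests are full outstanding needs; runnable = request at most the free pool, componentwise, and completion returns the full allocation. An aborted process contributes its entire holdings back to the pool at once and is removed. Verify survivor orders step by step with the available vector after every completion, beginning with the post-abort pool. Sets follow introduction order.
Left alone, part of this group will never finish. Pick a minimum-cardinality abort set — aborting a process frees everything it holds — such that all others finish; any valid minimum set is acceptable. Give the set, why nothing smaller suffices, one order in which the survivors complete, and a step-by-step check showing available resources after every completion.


Minimum abort set: P8.
Key observation: before aborting P8, P4 was permanently blocked — no order could ever run it; afterwards it completes at step 2.
No smaller set exists: with zero aborts the deadlock remains.
The survivors complete as P5, P4, P6, P7, P3. Check, step by step (starting from the post-abort pool):
  pool = (0, 3, 4, 4)
  run P5 (needs (0, 2, 3, 1), free (0, 3, 4, 4)); after release of (1, 0, 3, 0) the pool is (1, 3, 7, 4)
  run P4 (needs (1, 2, 1, 4), free (1, 3, 7, 4)); after release of (0, 2, 1, 3) the pool is (1, 5, 8, 7)
  run P6 (needs (0, 0, 8, 3), free (1, 5, 8, 7)); after release of (0, 0, 2, 2) the pool is (1, 5, 10, 9)
  run P7 (needs (0, 1, 1, 1), free (1, 5, 10, 9)); after release of (1, 1, 2, 0) the pool is (2, 6, 12, 9)
  run P3 (needs (0, 3, 0, 5), free (2, 6, 12, 9)); after release of (1, 1, 1, 1) the pool is (3, 7, 13, 10)


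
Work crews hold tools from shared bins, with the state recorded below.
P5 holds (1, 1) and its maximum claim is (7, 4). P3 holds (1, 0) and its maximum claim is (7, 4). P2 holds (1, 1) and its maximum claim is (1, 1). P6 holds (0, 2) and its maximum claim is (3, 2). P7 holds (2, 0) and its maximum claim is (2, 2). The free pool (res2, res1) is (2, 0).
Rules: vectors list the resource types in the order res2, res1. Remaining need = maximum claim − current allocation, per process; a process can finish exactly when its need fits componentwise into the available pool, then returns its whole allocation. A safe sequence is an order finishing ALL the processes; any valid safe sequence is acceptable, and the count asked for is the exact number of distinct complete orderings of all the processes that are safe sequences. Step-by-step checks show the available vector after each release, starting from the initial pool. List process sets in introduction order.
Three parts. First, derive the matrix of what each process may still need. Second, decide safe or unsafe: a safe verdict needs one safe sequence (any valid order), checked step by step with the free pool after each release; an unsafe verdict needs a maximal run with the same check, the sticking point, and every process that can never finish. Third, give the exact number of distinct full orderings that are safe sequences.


(1) Need matrix, components ordered res2, res1:
  P5: (6, 3)
  P3: (6, 4)
  P2: (0, 0)
  P6: (3, 0)
  P7: (0, 2)
(2) UNSAFE — no complete ordering exists.
Key observation: even finishing P2, P6, P7 leaves just (5, 3) free — too little res2 for any of the remaining processes.
The run P2, P6, P7 cannot be extended any further. Step-by-step check:
  pool = (2, 0)
  P2: need (0, 0) fits (2, 0); releases (1, 1), pool now (3, 1)
  P6: need (3, 0) fits (3, 1); releases (0, 2), pool now (3, 3)
  P7: need (0, 2) fits (3, 3); releases (2, 0), pool now (5, 3)
  blocked: P5 wants (6, 3), pool (5, 3) — not enough res2
  blocked: P3 wants (6, 4), pool (5, 3) — not enough res2 and res1
Permanently blocked: P5 and P3.
(3) The exact count: 0 of the possible complete orderings are safe sequences.


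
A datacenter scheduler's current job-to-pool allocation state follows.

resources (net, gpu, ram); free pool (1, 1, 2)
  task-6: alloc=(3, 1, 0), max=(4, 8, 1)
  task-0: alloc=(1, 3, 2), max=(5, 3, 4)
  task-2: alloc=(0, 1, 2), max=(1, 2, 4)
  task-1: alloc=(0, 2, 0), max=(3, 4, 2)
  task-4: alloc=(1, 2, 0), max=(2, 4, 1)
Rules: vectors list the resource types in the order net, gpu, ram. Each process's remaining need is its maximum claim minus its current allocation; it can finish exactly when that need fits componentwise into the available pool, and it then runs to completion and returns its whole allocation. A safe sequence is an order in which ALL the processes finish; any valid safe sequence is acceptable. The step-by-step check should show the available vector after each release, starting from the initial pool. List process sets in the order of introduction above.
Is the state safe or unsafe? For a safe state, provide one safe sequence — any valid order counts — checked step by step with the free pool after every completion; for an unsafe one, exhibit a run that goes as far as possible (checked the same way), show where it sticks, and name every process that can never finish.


The state is UNSAFE.
Key observation: after task-2, task-4 the pool peaks at (2, 4, 4), and each blocked process is short somewhere: task-6 on gpu; task-0 on net; task-1 on net.
Going as far as possible: task-2, task-4; after that, nothing fits. Walking it through:
  pool = (1, 1, 2)
  task-2: need (1, 1, 2) fits (1, 1, 2); releases (0, 1, 2), pool now (1, 2, 4)
  task-4: need (1, 2, 1) fits (1, 2, 4); releases (1, 2, 0), pool now (2, 4, 4)
  task-6 still needs (1, 7, 1) but only (2, 4, 4) is free — short on gpu
  task-0 still needs (4, 0, 2) but only (2, 4, 4) is free — short on net
  task-1 still needs (3, 2, 2) but only (2, 4, 4) is free — short on net
Never able to finish: task-6, task-0 and task-1.


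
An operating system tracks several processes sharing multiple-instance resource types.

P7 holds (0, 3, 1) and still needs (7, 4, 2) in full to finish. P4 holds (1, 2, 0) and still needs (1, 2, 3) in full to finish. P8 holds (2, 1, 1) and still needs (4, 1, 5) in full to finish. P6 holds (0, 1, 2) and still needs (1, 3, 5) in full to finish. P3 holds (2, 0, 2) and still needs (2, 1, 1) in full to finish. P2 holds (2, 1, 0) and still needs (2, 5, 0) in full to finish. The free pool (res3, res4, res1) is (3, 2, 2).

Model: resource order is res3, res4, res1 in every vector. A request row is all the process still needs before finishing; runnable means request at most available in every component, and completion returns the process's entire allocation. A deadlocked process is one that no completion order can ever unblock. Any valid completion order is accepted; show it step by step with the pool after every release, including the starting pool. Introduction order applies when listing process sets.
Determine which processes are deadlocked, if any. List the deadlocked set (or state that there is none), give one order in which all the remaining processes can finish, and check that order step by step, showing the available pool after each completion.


Deadlocked set: P7, P8, P6 and P2.
Key observation: after P3, P4 the pool peaks at (6, 4, 4), and each blocked process is short somewhere: P7 on res3; P8 on res1; P6 on res1; P2 on res4.
A valid finishing order for the others: P3, P4. Step-by-step check:
  pool = (3, 2, 2)
  P3 needs (2, 1, 1) <= (3, 2, 2) -> finishes; pool += (2, 0, 2) = (5, 2, 4)
  P4 needs (1, 2, 3) <= (5, 2, 4) -> finishes; pool += (1, 2, 0) = (6, 4, 4)
None of the blocked processes ever fits:
  P7 still needs (7, 4, 2) but only (6, 4, 4) is free — short on res3
  P8 still needs (4, 1, 5) but only (6, 4, 4) is free — short on res1
  P6 still needs (1, 3, 5) but only (6, 4, 4) is free — short on res1
  P2 still needs (2, 5, 0) but only (6, 4, 4) is free — short on res4
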